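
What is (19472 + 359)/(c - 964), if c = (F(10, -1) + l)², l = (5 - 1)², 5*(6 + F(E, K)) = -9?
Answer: -495775/22419 ≈ -22.114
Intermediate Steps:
F(E, K) = -39/5 (F(E, K) = -6 + (⅕)*(-9) = -6 - 9/5 = -39/5)
l = 16 (l = 4² = 16)
c = 1681/25 (c = (-39/5 + 16)² = (41/5)² = 1681/25 ≈ 67.240)
(19472 + 359)/(c - 964) = (19472 + 359)/(1681/25 - 964) = 19831/(-22419/25) = 19831*(-25/22419) = -495775/22419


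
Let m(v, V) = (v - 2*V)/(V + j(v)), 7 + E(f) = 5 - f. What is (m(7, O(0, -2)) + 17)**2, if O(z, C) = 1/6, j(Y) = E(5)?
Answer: 431649/1681 ≈ 256.78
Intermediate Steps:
E(f) = -2 - f (E(f) = -7 + (5 - f) = -2 - f)
j(Y) = -7 (j(Y) = -2 - 1*5 = -2 - 5 = -7)
O(z, C) = 1/6
m(v, V) = (v - 2*V)/(-7 + V) (m(v, V) = (v - 2*V)/(V - 7) = (v - 2*V)/(-7 + V))
(m(7, O(0, -2)) + 17)**2 = ((7 - 2*1/6)/(-7 + 1/6) + 17)**2 = ((7 - 1/3)/(-41/6) + 17)**2 = (-6/41*20/3 + 17)**2 = (-40/41 + 17)**2 = (657/41)**2 = 431649/1681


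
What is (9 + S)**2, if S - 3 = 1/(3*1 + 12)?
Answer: 32761/225 ≈ 145.60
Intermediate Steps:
S = 46/15 (S = 3 + 1/(3*1 + 12) = 3 + 1/(3 + 12) = 3 + 1/15 = 46/15 ≈ 3.0667)
(9 + S)**2 = (9 + 46/15)**2 = (181/15)**2 = 32761/225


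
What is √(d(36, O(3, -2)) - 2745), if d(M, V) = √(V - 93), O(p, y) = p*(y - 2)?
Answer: √(-2745 + I*√105) ≈ 0.09779 + 52.393*I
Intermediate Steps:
O(p, y) = p*(-2 + y)
d(M, V) = √(-93 + V)
√(d(36, O(3, -2)) - 2745) = √(√(-93 + 3*(-2 - 2)) - 2745) = √(√(-93 + 3*(-4)) - 2745) = √(√(-93 - 12) - 2745) = √(√(-105) - 2745) = √(I*√105 - 2745) = √(-2745 + I*√105)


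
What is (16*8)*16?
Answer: 2048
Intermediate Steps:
(16*8)*16 = 128*16 = 2048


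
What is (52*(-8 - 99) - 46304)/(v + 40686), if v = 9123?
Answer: -51868/49809 ≈ -1.0413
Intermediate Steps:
(52*(-8 - 99) - 46304)/(v + 40686) = (52*(-8 - 99) - 46304)/(9123 + 40686) = (52*(-107) - 46304)/49809 = (-5564 - 46304)*(1/49809) = -51868*1/49809 = -51868/49809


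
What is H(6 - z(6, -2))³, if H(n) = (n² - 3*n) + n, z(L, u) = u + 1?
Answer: 42875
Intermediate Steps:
z(L, u) = 1 + u
H(n) = n² - 2*n
H(6 - z(6, -2))³ = ((6 - (1 - 2))*(-2 + (6 - (1 - 2))))³ = ((6 - 1*(-1))*(-2 + (6 - 1*(-1))))³ = ((6 + 1)*(-2 + (6 + 1)))³ = (7*(-2 + 7))³ = (7*5)³ = 35³ = 42875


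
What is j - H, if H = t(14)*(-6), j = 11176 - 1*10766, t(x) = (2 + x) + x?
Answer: 590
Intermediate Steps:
t(x) = 2 + 2*x
j = 410 (j = 11176 - 10766 = 410)
H = -180 (H = (2 + 2*14)*(-6) = (2 + 28)*(-6) = 30*(-6) = -180)
j - H = 410 - 1*(-180) = 410 + 180 = 590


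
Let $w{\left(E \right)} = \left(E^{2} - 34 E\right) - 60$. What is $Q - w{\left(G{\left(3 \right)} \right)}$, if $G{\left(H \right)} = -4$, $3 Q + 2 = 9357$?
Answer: $\frac{9079}{3} \approx 3026.3$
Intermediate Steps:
$Q = \frac{9355}{3}$ ($Q = - \frac{2}{3} + \frac{1}{3} \cdot 9357 = - \frac{2}{3} + 3119 = \frac{9355}{3} \approx 3118.3$)
$w{\left(E \right)} = -60 + E^{2} - 34 E$
$Q - w{\left(G{\left(3 \right)} \right)} = \frac{9355}{3} - \left(-60 + \left(-4\right)^{2} - -136\right) = \frac{9355}{3} - \left(-60 + 16 + 136\right) = \frac{9355}{3} - 92 = \frac{9079}{3}$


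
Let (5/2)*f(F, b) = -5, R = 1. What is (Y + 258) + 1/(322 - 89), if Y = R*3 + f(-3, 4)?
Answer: 60348/233 ≈ 259.00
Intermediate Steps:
f(F, b) = -2 (f(F, b) = (2/5)*(-5) = -2)
Y = 1 (Y = 1*3 - 2 = 3 - 2 = 1)
(Y + 258) + 1/(322 - 89) = (1 + 258) + 1/(322 - 89) = 259 + 1/233 = 60348/233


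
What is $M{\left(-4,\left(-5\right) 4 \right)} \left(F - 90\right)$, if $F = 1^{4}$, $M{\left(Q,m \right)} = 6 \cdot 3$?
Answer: $-1602$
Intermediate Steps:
$M{\left(Q,m \right)} = 18$
$F = 1$
$M{\left(-4,\left(-5\right) 4 \right)} \left(F - 90\right) = 18 \left(1 - 90\right) = 18 \left(-89\right) = -1602$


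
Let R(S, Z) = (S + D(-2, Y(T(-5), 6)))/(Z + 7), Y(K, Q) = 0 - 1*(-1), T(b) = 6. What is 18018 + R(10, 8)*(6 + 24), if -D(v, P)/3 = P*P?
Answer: 18032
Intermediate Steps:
Y(K, Q) = 1 (Y(K, Q) = 0 + 1 = 1)
D(v, P) = -3*P² (D(v, P) = -3*P*P = -3*P²)
R(S, Z) = (-3 + S)/(7 + Z) (R(S, Z) = (S - 3*1²)/(Z + 7) = (S - 3*1)/(7 + Z) = (S - 3)/(7 + Z) = (-3 + S)/(7 + Z))
18018 + R(10, 8)*(6 + 24) = 18018 + ((-3 + 10)/(7 + 8))*(6 + 24) = 18018 + (7/15)*30 = 18018 + 14 = 18032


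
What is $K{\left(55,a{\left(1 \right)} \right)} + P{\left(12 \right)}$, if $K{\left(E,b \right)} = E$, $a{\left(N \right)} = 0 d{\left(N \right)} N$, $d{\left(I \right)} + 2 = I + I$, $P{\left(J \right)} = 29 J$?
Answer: $403$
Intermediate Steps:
$d{\left(I \right)} = -2 + 2 I$ ($d{\left(I \right)} = -2 + \left(I + I\right) = -2 + 2 I$)
$a{\left(N \right)} = 0$ ($a{\left(N \right)} = 0 \left(-2 + 2 N\right) N = 0 N \left(-2 + 2 N\right) = 0$)
$K{\left(55,a{\left(1 \right)} \right)} + P{\left(12 \right)} = 55 + 29 \cdot 12 = 55 + 348 = 403$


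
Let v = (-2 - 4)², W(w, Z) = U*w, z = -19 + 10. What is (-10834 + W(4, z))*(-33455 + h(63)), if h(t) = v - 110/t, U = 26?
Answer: 22592090110/63 ≈ 3.5860e+8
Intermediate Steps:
z = -9
W(w, Z) = 26*w
v = 36 (v = (-6)² = 36)
h(t) = 36 - 110/t
(-10834 + W(4, z))*(-33455 + h(63)) = (-10834 + 26*4)*(-33455 + (36 - 110/63)) = (-10834 + 104)*(-33455 + (36 - 110*1/63)) = -10730*(-33455 + (36 - 110/63)) = -10730*(-33455 + 2158/63) = -10730*(-2105507/63) = 22592090110/63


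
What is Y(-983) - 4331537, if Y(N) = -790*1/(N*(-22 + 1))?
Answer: -89415919081/20643 ≈ -4.3315e+6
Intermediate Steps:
Y(N) = 790/(21*N) (Y(N) = -790*(-1/(21*N)) = -(-790)/(21*N) = 790/(21*N))
Y(-983) - 4331537 = (790/21)/(-983) - 4331537 = (790/21)*(-1/983) - 4331537 = -790/20643 - 4331537 = -89415919081/20643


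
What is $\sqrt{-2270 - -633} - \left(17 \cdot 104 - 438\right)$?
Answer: $-1330 + i \sqrt{1637} \approx -1330.0 + 40.46 i$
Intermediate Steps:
$\sqrt{-2270 - -633} - \left(17 \cdot 104 - 438\right) = \sqrt{-2270 + 633} - \left(1768 - 438\right) = \sqrt{-1637} - 1330 = i \sqrt{1637} - 1330 = -1330 + i \sqrt{1637}$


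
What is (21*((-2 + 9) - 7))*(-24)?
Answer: 0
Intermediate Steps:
(21*((-2 + 9) - 7))*(-24) = (21*(7 - 7))*(-24) = (21*0)*(-24) = 0*(-24) = 0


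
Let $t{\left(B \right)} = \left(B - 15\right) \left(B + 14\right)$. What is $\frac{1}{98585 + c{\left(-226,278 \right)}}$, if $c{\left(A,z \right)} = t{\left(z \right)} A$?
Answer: $- \frac{1}{17257311} \approx -5.7946 \cdot 10^{-8}$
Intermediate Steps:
$t{\left(B \right)} = \left(-15 + B\right) \left(14 + B\right)$
$c{\left(A,z \right)} = A \left(-210 + z^{2} - z\right)$ ($c{\left(A,z \right)} = \left(-210 + z^{2} - z\right) A = A \left(-210 + z^{2} - z\right)$)
$\frac{1}{98585 + c{\left(-226,278 \right)}} = \frac{1}{98585 - 226 \left(-210 + 278^{2} - 278\right)} = \frac{1}{98585 - 226 \left(-210 + 77284 - 278\right)} = \frac{1}{98585 - 17355896} = \frac{1}{-17257311} = - \frac{1}{17257311}$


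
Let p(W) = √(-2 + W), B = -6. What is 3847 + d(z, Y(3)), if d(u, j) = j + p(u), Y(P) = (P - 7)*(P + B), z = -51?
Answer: 3859 + I*√53 ≈ 3859.0 + 7.2801*I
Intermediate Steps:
Y(P) = (-7 + P)*(-6 + P) (Y(P) = (P - 7)*(P - 6) = (-7 + P)*(-6 + P))
d(u, j) = j + √(-2 + u)
3847 + d(z, Y(3)) = 3847 + ((42 + 3² - 13*3) + √(-2 - 51)) = 3847 + ((42 + 9 - 39) + √(-53)) = 3847 + (12 + I*√53) = 3859 + I*√53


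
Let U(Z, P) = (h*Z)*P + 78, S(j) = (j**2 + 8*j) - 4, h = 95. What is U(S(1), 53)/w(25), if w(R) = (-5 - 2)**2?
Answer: 25253/49 ≈ 515.37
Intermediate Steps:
S(j) = -4 + j**2 + 8*j
U(Z, P) = 78 + 95*P*Z (U(Z, P) = (95*Z)*P + 78 = 95*P*Z + 78 = 78 + 95*P*Z)
w(R) = 49 (w(R) = (-7)**2 = 49)
U(S(1), 53)/w(25) = (78 + 95*53*(-4 + 1**2 + 8*1))/49 = (78 + 95*53*(-4 + 1 + 8))*(1/49) = (78 + 95*53*5)*(1/49) = (78 + 25175)*(1/49) = 25253*(1/49) = 25253/49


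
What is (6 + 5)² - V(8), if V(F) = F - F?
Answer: 121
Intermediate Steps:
V(F) = 0
(6 + 5)² - V(8) = (6 + 5)² - 1*0 = 11² + 0 = 121 + 0 = 121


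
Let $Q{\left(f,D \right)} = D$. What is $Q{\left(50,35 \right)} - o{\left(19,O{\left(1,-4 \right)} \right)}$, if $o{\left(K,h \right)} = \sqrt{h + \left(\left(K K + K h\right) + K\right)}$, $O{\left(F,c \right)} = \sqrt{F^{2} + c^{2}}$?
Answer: $35 - 2 \sqrt{95 + 5 \sqrt{17}} \approx 13.495$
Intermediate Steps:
$o{\left(K,h \right)} = \sqrt{K + h + K^{2} + K h}$ ($o{\left(K,h \right)} = \sqrt{h + \left(\left(K^{2} + K h\right) + K\right)} = \sqrt{h + \left(K + K^{2} + K h\right)} = \sqrt{K + h + K^{2} + K h}$)
$Q{\left(50,35 \right)} - o{\left(19,O{\left(1,-4 \right)} \right)} = 35 - \sqrt{19 + \sqrt{1^{2} + \left(-4\right)^{2}} + 19^{2} + 19 \sqrt{1^{2} + \left(-4\right)^{2}}} = 35 - \sqrt{19 + \sqrt{1 + 16} + 361 + 19 \sqrt{1 + 16}} = 35 - \sqrt{19 + \sqrt{17} + 361 + 19 \sqrt{17}} = 35 - \sqrt{380 + 20 \sqrt{17}}$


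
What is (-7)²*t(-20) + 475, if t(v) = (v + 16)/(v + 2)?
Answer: 4373/9 ≈ 485.89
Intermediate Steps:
t(v) = (16 + v)/(2 + v)
(-7)²*t(-20) + 475 = (-7)²*((16 - 20)/(2 - 20)) + 475 = 49*(-4/(-18)) + 475 = 49*(-1/18*(-4)) + 475 = 49*(2/9) + 475 = 98/9 + 475 = 4373/9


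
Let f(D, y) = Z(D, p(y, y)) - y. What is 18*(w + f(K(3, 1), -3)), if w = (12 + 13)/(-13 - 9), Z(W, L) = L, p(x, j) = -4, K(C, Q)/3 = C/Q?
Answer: -423/11 ≈ -38.455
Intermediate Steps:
K(C, Q) = 3*C/Q (K(C, Q) = 3*(C/Q) = 3*C/Q)
f(D, y) = -4 - y
w = -25/22 (w = 25/(-22) = 25*(-1/22) = -25/22 ≈ -1.1364)
18*(w + f(K(3, 1), -3)) = 18*(-25/22 + (-4 - 1*(-3))) = 18*(-25/22 + (-4 + 3)) = 18*(-25/22 - 1) = 18*(-47/22) = -423/11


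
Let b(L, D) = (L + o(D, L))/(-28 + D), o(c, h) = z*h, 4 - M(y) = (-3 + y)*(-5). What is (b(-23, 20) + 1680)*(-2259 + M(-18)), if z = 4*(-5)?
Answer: -3835885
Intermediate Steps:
M(y) = -11 + 5*y (M(y) = 4 - (-3 + y)*(-5) = 4 - (15 - 5*y) = 4 + (-15 + 5*y) = -11 + 5*y)
z = -20
o(c, h) = -20*h
b(L, D) = -19*L/(-28 + D) (b(L, D) = (L - 20*L)/(-28 + D) = (-19*L)/(-28 + D) = -19*L/(-28 + D))
(b(-23, 20) + 1680)*(-2259 + M(-18)) = (-19*(-23)/(-28 + 20) + 1680)*(-2259 + (-11 + 5*(-18))) = (-19*(-23)/(-8) + 1680)*(-2259 + (-11 - 90)) = (-19*(-23)*(-⅛) + 1680)*(-2259 - 101) = (-437/8 + 1680)*(-2360) = (13003/8)*(-2360) = -3835885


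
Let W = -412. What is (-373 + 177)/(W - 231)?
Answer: 196/643 ≈ 0.30482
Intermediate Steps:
(-373 + 177)/(W - 231) = (-373 + 177)/(-412 - 231) = -196/(-643) = -196*(-1/643) = 196/643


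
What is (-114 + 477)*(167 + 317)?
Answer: 175692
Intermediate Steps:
(-114 + 477)*(167 + 317) = 363*484 = 175692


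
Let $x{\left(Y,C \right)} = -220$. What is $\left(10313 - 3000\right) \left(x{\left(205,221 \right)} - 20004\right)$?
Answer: $-147898112$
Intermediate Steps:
$\left(10313 - 3000\right) \left(x{\left(205,221 \right)} - 20004\right) = \left(10313 - 3000\right) \left(-220 - 20004\right) = 7313 \left(-220 - 20004\right) = 7313 \left(-20224\right) = -147898112$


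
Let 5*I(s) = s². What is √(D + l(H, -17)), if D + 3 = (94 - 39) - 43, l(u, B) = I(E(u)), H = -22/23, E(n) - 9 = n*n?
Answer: √8020574/529 ≈ 5.3536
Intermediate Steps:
E(n) = 9 + n² (E(n) = 9 + n*n = 9 + n²)
I(s) = s²/5
H = -22/23 (H = -22*1/23 = -22/23 ≈ -0.95652)
l(u, B) = (9 + u²)²/5
D = 9 (D = -3 + ((94 - 39) - 43) = -3 + (55 - 43) = -3 + 12 = 9)
√(D + l(H, -17)) = √(9 + (9 + (-22/23)²)²/5) = √(9 + (9 + 484/529)²/5) = √(9 + (5245/529)²/5) = √(9 + (⅕)*(27510025/279841)) = √(9 + 5502005/279841) = √(8020574/279841) = √8020574/529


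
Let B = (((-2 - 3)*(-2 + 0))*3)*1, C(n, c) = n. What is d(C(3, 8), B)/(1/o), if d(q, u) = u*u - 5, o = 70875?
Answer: 63433125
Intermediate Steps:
B = 30 (B = (-5*(-2)*3)*1 = (10*3)*1 = 30*1 = 30)
d(q, u) = -5 + u² (d(q, u) = u² - 5 = -5 + u²)
d(C(3, 8), B)/(1/o) = (-5 + 30²)/(1/70875) = (-5 + 900)/(1/70875) = 895*70875 = 63433125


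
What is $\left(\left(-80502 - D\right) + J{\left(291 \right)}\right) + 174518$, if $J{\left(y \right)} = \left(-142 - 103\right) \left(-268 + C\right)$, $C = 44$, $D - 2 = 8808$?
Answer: $140086$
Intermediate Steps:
$D = 8810$ ($D = 2 + 8808 = 8810$)
$J{\left(y \right)} = 54880$ ($J{\left(y \right)} = \left(-142 - 103\right) \left(-268 + 44\right) = \left(-245\right) \left(-224\right) = 54880$)
$\left(\left(-80502 - D\right) + J{\left(291 \right)}\right) + 174518 = \left(\left(-80502 - 8810\right) + 54880\right) + 174518 = \left(-89312 + 54880\right) + 174518 = -34432 + 174518 = 140086$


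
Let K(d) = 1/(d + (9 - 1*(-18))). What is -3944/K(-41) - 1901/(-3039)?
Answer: 167803325/3039 ≈ 55217.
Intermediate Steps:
K(d) = 1/(27 + d) (K(d) = 1/(d + (9 + 18)) = 1/(d + 27) = 1/(27 + d))
-3944/K(-41) - 1901/(-3039) = -3944/(1/(27 - 41)) - 1901/(-3039) = -3944/(1/(-14)) - 1901*(-1/3039) = -3944/(-1/14) + 1901/3039 = -3944*(-14) + 1901/3039 = 55216 + 1901/3039 = 167803325/3039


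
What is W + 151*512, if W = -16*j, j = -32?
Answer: 77824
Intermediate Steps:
W = 512 (W = -16*(-32) = 512)
W + 151*512 = 512 + 151*512 = 512 + 77312 = 77824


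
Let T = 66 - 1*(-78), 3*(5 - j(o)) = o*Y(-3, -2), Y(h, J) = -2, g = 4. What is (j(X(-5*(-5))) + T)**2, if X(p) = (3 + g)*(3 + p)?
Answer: 703921/9 ≈ 78214.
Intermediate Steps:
X(p) = 21 + 7*p (X(p) = (3 + 4)*(3 + p) = 7*(3 + p) = 21 + 7*p)
j(o) = 5 + 2*o/3 (j(o) = 5 - o*(-2)/3 = 5 - (-2)*o/3 = 5 + 2*o/3)
T = 144 (T = 66 + 78 = 144)
(j(X(-5*(-5))) + T)**2 = ((5 + 2*(21 + 7*(-5*(-5)))/3) + 144)**2 = ((5 + 2*(21 + 7*25)/3) + 144)**2 = ((5 + 2*(21 + 175)/3) + 144)**2 = ((5 + (2/3)*196) + 144)**2 = ((5 + 392/3) + 144)**2 = (407/3 + 144)**2 = (839/3)**2 = 703921/9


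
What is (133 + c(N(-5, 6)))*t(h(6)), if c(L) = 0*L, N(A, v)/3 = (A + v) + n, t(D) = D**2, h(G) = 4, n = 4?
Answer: 2128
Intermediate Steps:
N(A, v) = 12 + 3*A + 3*v (N(A, v) = 3*((A + v) + 4) = 3*(4 + A + v) = 12 + 3*A + 3*v)
c(L) = 0
(133 + c(N(-5, 6)))*t(h(6)) = (133 + 0)*4**2 = 133*16 = 2128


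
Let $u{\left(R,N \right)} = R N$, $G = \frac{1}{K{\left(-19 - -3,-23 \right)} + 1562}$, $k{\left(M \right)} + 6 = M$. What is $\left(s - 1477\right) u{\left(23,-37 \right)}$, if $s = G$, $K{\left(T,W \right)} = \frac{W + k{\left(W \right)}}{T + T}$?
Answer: $\frac{15722893035}{12509} \approx 1.2569 \cdot 10^{6}$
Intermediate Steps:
$k{\left(M \right)} = -6 + M$
$K{\left(T,W \right)} = \frac{-6 + 2 W}{2 T}$ ($K{\left(T,W \right)} = \frac{W + \left(-6 + W\right)}{T + T} = \frac{-6 + 2 W}{2 T}$)
$G = \frac{8}{12509}$ ($G = \frac{1}{\frac{-3 - 23}{-19 - -3} + 1562} = \frac{1}{\frac{1}{-19 + 3} \left(-26\right) + 1562} = \frac{1}{\frac{1}{-16} \left(-26\right) + 1562} = \frac{1}{\left(- \frac{1}{16}\right) \left(-26\right) + 1562} = \frac{1}{\frac{13}{8} + 1562} = \frac{1}{\frac{12509}{8}} = \frac{8}{12509} \approx 0.00063954$)
$u{\left(R,N \right)} = N R$
$s = \frac{8}{12509} \approx 0.00063954$
$\left(s - 1477\right) u{\left(23,-37 \right)} = \left(\frac{8}{12509} - 1477\right) \left(\left(-37\right) 23\right) = \left(- \frac{18475785}{12509}\right) \left(-851\right) = \frac{15722893035}{12509}$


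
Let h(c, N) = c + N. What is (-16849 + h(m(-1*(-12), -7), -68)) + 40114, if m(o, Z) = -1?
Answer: 23196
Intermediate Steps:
h(c, N) = N + c
(-16849 + h(m(-1*(-12), -7), -68)) + 40114 = (-16849 + (-68 - 1)) + 40114 = (-16849 - 69) + 40114 = -16918 + 40114 = 23196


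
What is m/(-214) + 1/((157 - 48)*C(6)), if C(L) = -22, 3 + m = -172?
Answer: 104859/128293 ≈ 0.81734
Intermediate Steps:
m = -175 (m = -3 - 172 = -175)
m/(-214) + 1/((157 - 48)*C(6)) = -175/(-214) + 1/((157 - 48)*(-22)) = -175*(-1/214) - 1/22/109 = 175/214 + (1/109)*(-1/22) = 175/214 - 1/2398 = 104859/128293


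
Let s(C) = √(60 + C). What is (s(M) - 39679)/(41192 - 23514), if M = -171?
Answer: -39679/17678 + I*√111/17678 ≈ -2.2445 + 0.00059598*I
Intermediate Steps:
(s(M) - 39679)/(41192 - 23514) = (√(60 - 171) - 39679)/(41192 - 23514) = (√(-111) - 39679)/17678 = (I*√111 - 39679)*(1/17678) = (-39679 + I*√111)*(1/17678) = -39679/17678 + I*√111/17678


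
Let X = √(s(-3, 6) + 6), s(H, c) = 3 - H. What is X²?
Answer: 12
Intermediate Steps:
X = 2*√3 (X = √((3 - 1*(-3)) + 6) = √((3 + 3) + 6) = √(6 + 6) = √12 = 2*√3 ≈ 3.4641)
X² = (2*√3)² = 12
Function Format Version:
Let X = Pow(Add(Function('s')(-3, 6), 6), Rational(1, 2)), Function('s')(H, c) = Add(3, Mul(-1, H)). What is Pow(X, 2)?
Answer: 12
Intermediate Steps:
X = Mul(2, Pow(3, Rational(1, 2))) (X = Pow(Add(Add(3, Mul(-1, -3)), 6), Rational(1, 2)) = Pow(Add(Add(3, 3), 6), Rational(1, 2)) = Pow(Add(6, 6), Rational(1, 2)) = Pow(12, Rational(1, 2)) = Mul(2, Pow(3, Rational(1, 2))) ≈ 3.4641)
Pow(X, 2) = Pow(Mul(2, Pow(3, Rational(1, 2))), 2) = 12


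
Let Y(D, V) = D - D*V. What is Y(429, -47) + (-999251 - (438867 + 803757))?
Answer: -2221283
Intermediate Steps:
Y(D, V) = D - D*V
Y(429, -47) + (-999251 - (438867 + 803757)) = 429*(1 - 1*(-47)) + (-999251 - (438867 + 803757)) = 429*(1 + 47) + (-999251 - 1*1242624) = 429*48 + (-999251 - 1242624) = 20592 - 2241875 = -2221283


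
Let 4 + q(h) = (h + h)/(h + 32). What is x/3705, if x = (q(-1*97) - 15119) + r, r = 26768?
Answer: 252373/80275 ≈ 3.1439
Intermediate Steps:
q(h) = -4 + 2*h/(32 + h) (q(h) = -4 + (h + h)/(h + 32) = -4 + (2*h)/(32 + h) = -4 + 2*h/(32 + h))
x = 757119/65 (x = (2*(-64 - (-1)*97)/(32 - 1*97) - 15119) + 26768 = (2*(-64 - 1*(-97))/(32 - 97) - 15119) + 26768 = (2*(-64 + 97)/(-65) - 15119) + 26768 = (2*(-1/65)*33 - 15119) + 26768 = (-66/65 - 15119) + 26768 = -982801/65 + 26768 = 757119/65 ≈ 11648.)
x/3705 = (757119/65)/3705 = (757119/65)*(1/3705) = 252373/80275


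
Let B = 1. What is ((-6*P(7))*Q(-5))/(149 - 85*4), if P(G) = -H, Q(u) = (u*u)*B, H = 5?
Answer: -750/191 ≈ -3.9267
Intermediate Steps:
Q(u) = u² (Q(u) = (u*u)*1 = u²*1 = u²)
P(G) = -5 (P(G) = -1*5 = -5)
((-6*P(7))*Q(-5))/(149 - 85*4) = (-6*(-5)*(-5)²)/(149 - 85*4) = (30*25)/(149 - 340) = 750/(-191) = 750*(-1/191) = -750/191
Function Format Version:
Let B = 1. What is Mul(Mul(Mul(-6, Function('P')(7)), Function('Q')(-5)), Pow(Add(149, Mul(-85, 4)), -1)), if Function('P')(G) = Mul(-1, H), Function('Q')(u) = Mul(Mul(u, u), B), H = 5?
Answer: Rational(-750, 191) ≈ -3.9267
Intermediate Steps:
Function('Q')(u) = Pow(u, 2) (Function('Q')(u) = Mul(Mul(u, u), 1) = Mul(Pow(u, 2), 1) = Pow(u, 2))
Function('P')(G) = -5 (Function('P')(G) = Mul(-1, 5) = -5)
Mul(Mul(Mul(-6, Function('P')(7)), Function('Q')(-5)), Pow(Add(149, Mul(-85, 4)), -1)) = Mul(Mul(Mul(-6, -5), Pow(-5, 2)), Pow(Add(149, Mul(-85, 4)), -1)) = Mul(Mul(30, 25), Pow(Add(149, -340), -1)) = Mul(750, Pow(-191, -1)) = Mul(750, Rational(-1, 191)) = Rational(-750, 191)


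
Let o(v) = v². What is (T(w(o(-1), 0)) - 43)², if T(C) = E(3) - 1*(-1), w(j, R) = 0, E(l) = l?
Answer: 1521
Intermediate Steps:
T(C) = 4 (T(C) = 3 - 1*(-1) = 3 + 1 = 4)
(T(w(o(-1), 0)) - 43)² = (4 - 43)² = (-39)² = 1521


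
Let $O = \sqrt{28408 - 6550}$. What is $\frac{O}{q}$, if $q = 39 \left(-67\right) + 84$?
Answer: $- \frac{\sqrt{21858}}{2529} \approx -0.05846$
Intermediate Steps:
$O = \sqrt{21858} \approx 147.84$
$q = -2529$ ($q = -2613 + 84 = -2529$)
$\frac{O}{q} = \frac{\sqrt{21858}}{-2529} = \sqrt{21858} \left(- \frac{1}{2529}\right) = - \frac{\sqrt{21858}}{2529}$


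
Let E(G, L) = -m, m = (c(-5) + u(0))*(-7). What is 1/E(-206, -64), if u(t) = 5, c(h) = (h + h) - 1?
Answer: -1/42 ≈ -0.023810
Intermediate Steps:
c(h) = -1 + 2*h (c(h) = 2*h - 1 = -1 + 2*h)
m = 42 (m = ((-1 + 2*(-5)) + 5)*(-7) = ((-1 - 10) + 5)*(-7) = (-11 + 5)*(-7) = -6*(-7) = 42)
E(G, L) = -42 (E(G, L) = -1*42 = -42)
1/E(-206, -64) = 1/(-42) = -1/42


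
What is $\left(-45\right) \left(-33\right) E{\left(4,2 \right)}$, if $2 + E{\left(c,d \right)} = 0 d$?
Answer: $-2970$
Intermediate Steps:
$E{\left(c,d \right)} = -2$ ($E{\left(c,d \right)} = -2 + 0 d = -2 + 0 = -2$)
$\left(-45\right) \left(-33\right) E{\left(4,2 \right)} = \left(-45\right) \left(-33\right) \left(-2\right) = 1485 \left(-2\right) = -2970$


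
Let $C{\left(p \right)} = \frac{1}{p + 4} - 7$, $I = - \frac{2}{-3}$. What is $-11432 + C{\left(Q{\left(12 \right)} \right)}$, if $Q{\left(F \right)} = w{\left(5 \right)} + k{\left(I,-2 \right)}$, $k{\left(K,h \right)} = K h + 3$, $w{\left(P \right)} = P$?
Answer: $- \frac{366045}{32} \approx -11439.0$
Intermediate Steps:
$I = \frac{2}{3}$ ($I = \left(-2\right) \left(- \frac{1}{3}\right) = \frac{2}{3} \approx 0.66667$)
$k{\left(K,h \right)} = 3 + K h$
$Q{\left(F \right)} = \frac{20}{3}$ ($Q{\left(F \right)} = 5 + \left(3 + \frac{2}{3} \left(-2\right)\right) = 5 + \left(3 - \frac{4}{3}\right) = 5 + \frac{5}{3} = \frac{20}{3}$)
$C{\left(p \right)} = -7 + \frac{1}{4 + p}$ ($C{\left(p \right)} = \frac{1}{4 + p} - 7 = -7 + \frac{1}{4 + p}$)
$-11432 + C{\left(Q{\left(12 \right)} \right)} = -11432 + \frac{-27 - \frac{140}{3}}{4 + \frac{20}{3}} = -11432 + \frac{-27 - \frac{140}{3}}{\frac{32}{3}} = -11432 + \frac{3}{32} \left(- \frac{221}{3}\right) = -11432 - \frac{221}{32} = - \frac{366045}{32}$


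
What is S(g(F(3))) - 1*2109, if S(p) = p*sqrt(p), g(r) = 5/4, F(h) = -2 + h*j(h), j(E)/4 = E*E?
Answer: -2109 + 5*sqrt(5)/8 ≈ -2107.6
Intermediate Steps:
j(E) = 4*E**2 (j(E) = 4*(E*E) = 4*E**2)
F(h) = -2 + 4*h**3 (F(h) = -2 + h*(4*h**2) = -2 + 4*h**3)
g(r) = 5/4 (g(r) = 5*(1/4) = 5/4)
S(p) = p**(3/2)
S(g(F(3))) - 1*2109 = (5/4)**(3/2) - 1*2109 = 5*sqrt(5)/8 - 2109 = -2109 + 5*sqrt(5)/8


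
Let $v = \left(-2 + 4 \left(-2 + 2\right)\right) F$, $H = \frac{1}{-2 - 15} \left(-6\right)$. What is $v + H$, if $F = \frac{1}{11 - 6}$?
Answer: $- \frac{4}{85} \approx -0.047059$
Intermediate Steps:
$H = \frac{6}{17}$ ($H = \frac{1}{-17} \left(-6\right) = \left(- \frac{1}{17}\right) \left(-6\right) = \frac{6}{17} \approx 0.35294$)
$F = \frac{1}{5} \approx 0.2$
$v = - \frac{2}{5}$ ($v = \left(-2 + 4 \left(-2 + 2\right)\right) \frac{1}{5} = \left(-2 + 4 \cdot 0\right) \frac{1}{5} = \left(-2 + 0\right) \frac{1}{5} = \left(-2\right) \frac{1}{5} = - \frac{2}{5} \approx -0.4$)
$v + H = - \frac{2}{5} + \frac{6}{17} = - \frac{4}{85}$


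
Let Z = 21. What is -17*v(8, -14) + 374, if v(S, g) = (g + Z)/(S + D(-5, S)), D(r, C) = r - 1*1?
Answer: 629/2 ≈ 314.50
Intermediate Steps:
D(r, C) = -1 + r (D(r, C) = r - 1 = -1 + r)
v(S, g) = (21 + g)/(-6 + S) (v(S, g) = (g + 21)/(S + (-1 - 5)) = (21 + g)/(S - 6) = (21 + g)/(-6 + S))
-17*v(8, -14) + 374 = -17*(21 - 14)/(-6 + 8) + 374 = -17*7/2 + 374 = -119/2 + 374 = 629/2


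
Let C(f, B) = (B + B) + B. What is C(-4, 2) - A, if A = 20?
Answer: -14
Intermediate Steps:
C(f, B) = 3*B (C(f, B) = 2*B + B = 3*B)
C(-4, 2) - A = 3*2 - 1*20 = 6 - 20 = -14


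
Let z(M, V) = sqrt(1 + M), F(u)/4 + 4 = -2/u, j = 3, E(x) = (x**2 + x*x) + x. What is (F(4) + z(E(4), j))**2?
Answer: (18 - sqrt(37))**2 ≈ 142.02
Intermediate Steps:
E(x) = x + 2*x**2 (E(x) = (x**2 + x**2) + x = 2*x**2 + x = x + 2*x**2)
F(u) = -16 - 8/u (F(u) = -16 + 4*(-2/u) = -16 - 8/u)
(F(4) + z(E(4), j))**2 = ((-16 - 8/4) + sqrt(1 + 4*(1 + 2*4)))**2 = ((-16 - 8*1/4) + sqrt(1 + 4*(1 + 8)))**2 = ((-16 - 2) + sqrt(1 + 4*9))**2 = (-18 + sqrt(1 + 36))**2 = (-18 + sqrt(37))**2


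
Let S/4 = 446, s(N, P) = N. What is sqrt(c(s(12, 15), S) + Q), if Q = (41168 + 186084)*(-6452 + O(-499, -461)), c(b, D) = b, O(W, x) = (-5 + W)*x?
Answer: 2*sqrt(12833602199) ≈ 2.2657e+5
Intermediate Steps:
S = 1784 (S = 4*446 = 1784)
O(W, x) = x*(-5 + W)
Q = 51334408784 (Q = (41168 + 186084)*(-6452 - 461*(-5 - 499)) = 227252*(-6452 - 461*(-504)) = 227252*(-6452 + 232344) = 227252*225892 = 51334408784)
sqrt(c(s(12, 15), S) + Q) = sqrt(12 + 51334408784) = sqrt(51334408796) = 2*sqrt(12833602199)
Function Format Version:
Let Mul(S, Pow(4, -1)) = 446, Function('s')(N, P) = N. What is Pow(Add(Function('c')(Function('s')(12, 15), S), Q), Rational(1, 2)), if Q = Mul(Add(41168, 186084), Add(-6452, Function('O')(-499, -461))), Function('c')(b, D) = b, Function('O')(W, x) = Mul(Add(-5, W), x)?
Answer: Mul(2, Pow(12833602199, Rational(1, 2))) ≈ 2.2657e+5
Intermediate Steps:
S = 1784 (S = Mul(4, 446) = 1784)
Function('O')(W, x) = Mul(x, Add(-5, W))
Q = 51334408784 (Q = Mul(Add(41168, 186084), Add(-6452, Mul(-461, Add(-5, -499)))) = Mul(227252, Add(-6452, Mul(-461, -504))) = Mul(227252, Add(-6452, 232344)) = Mul(227252, 225892) = 51334408784)
Pow(Add(Function('c')(Function('s')(12, 15), S), Q), Rational(1, 2)) = Pow(Add(12, 51334408784), Rational(1, 2)) = Pow(51334408796, Rational(1, 2)) = Mul(2, Pow(12833602199, Rational(1, 2)))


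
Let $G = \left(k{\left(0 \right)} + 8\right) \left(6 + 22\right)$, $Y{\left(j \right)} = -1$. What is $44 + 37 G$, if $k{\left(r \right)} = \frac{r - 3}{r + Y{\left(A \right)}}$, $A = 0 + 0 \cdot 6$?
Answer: $11440$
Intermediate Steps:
$A = 0$ ($A = 0 + 0 = 0$)
$k{\left(r \right)} = \frac{-3 + r}{-1 + r}$ ($k{\left(r \right)} = \frac{r - 3}{r - 1} = \frac{-3 + r}{-1 + r}$)
$G = 308$ ($G = \left(\frac{-3 + 0}{-1 + 0} + 8\right) \left(6 + 22\right) = \left(\frac{1}{-1} \left(-3\right) + 8\right) 28 = \left(\left(-1\right) \left(-3\right) + 8\right) 28 = \left(3 + 8\right) 28 = 11 \cdot 28 = 308$)
$44 + 37 G = 44 + 37 \cdot 308 = 44 + 11396 = 11440$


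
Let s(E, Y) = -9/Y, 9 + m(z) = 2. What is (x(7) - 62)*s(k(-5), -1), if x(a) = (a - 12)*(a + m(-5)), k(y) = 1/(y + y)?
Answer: -558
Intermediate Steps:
k(y) = 1/(2*y)
m(z) = -7 (m(z) = -9 + 2 = -7)
x(a) = (-12 + a)*(-7 + a) (x(a) = (a - 12)*(a - 7) = (-12 + a)*(-7 + a))
(x(7) - 62)*s(k(-5), -1) = ((84 + 7² - 19*7) - 62)*(-9/(-1)) = ((84 + 49 - 133) - 62)*(-9*(-1)) = (0 - 62)*9 = -62*9 = -558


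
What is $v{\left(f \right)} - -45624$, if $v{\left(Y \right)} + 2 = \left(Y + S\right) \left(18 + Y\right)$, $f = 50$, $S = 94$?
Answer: $55414$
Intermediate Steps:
$v{\left(Y \right)} = -2 + \left(18 + Y\right) \left(94 + Y\right)$ ($v{\left(Y \right)} = -2 + \left(Y + 94\right) \left(18 + Y\right) = -2 + \left(94 + Y\right) \left(18 + Y\right) = -2 + \left(18 + Y\right) \left(94 + Y\right)$)
$v{\left(f \right)} - -45624 = \left(1690 + 50^{2} + 112 \cdot 50\right) - -45624 = \left(1690 + 2500 + 5600\right) + 45624 = 9790 + 45624 = 55414$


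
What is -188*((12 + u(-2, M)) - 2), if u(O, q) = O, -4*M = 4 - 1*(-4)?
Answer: -1504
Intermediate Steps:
M = -2 (M = -(4 - 1*(-4))/4 = -(4 + 4)/4 = -¼*8 = -2)
-188*((12 + u(-2, M)) - 2) = -188*((12 - 2) - 2) = -188*(10 - 2) = -188*8 = -1504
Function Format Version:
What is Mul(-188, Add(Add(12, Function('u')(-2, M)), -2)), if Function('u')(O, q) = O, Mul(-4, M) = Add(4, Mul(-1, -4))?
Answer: -1504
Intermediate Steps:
M = -2 (M = Mul(Rational(-1, 4), Add(4, Mul(-1, -4))) = Mul(Rational(-1, 4), Add(4, 4)) = Mul(Rational(-1, 4), 8) = -2)
Mul(-188, Add(Add(12, Function('u')(-2, M)), -2)) = Mul(-188, Add(Add(12, -2), -2)) = Mul(-188, Add(10, -2)) = Mul(-188, 8) = -1504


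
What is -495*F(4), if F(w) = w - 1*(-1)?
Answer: -2475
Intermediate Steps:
F(w) = 1 + w (F(w) = w + 1 = 1 + w)
-495*F(4) = -495*(1 + 4) = -495*5 = -2475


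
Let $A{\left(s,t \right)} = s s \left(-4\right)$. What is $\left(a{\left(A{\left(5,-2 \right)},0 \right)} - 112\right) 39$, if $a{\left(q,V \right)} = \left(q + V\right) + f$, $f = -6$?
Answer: $-8502$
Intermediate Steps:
$A{\left(s,t \right)} = - 4 s^{2}$ ($A{\left(s,t \right)} = s^{2} \left(-4\right) = - 4 s^{2}$)
$a{\left(q,V \right)} = -6 + V + q$ ($a{\left(q,V \right)} = \left(q + V\right) - 6 = \left(V + q\right) - 6 = -6 + V + q$)
$\left(a{\left(A{\left(5,-2 \right)},0 \right)} - 112\right) 39 = \left(\left(-6 + 0 - 4 \cdot 5^{2}\right) - 112\right) 39 = \left(\left(-6 + 0 - 100\right) - 112\right) 39 = \left(-106 - 112\right) 39 = \left(-218\right) 39 = -8502$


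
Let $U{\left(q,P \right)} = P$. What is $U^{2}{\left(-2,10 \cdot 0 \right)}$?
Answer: $0$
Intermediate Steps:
$U^{2}{\left(-2,10 \cdot 0 \right)} = \left(10 \cdot 0\right)^{2} = 0^{2} = 0$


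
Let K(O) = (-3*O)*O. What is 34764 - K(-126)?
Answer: 82392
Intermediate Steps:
K(O) = -3*O²
34764 - K(-126) = 34764 - (-3)*(-126)² = 34764 - (-3)*15876 = 34764 - 1*(-47628) = 34764 + 47628 = 82392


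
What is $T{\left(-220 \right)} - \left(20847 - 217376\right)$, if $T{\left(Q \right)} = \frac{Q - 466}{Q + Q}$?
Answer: $\frac{43236723}{220} \approx 1.9653 \cdot 10^{5}$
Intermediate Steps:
$T{\left(Q \right)} = \frac{-466 + Q}{2 Q}$
$T{\left(-220 \right)} - \left(20847 - 217376\right) = \frac{-466 - 220}{2 \left(-220\right)} - \left(20847 - 217376\right) = \frac{1}{2} \left(- \frac{1}{220}\right) \left(-686\right) - \left(20847 - 217376\right) = \frac{343}{220} - -196529 = \frac{343}{220} + 196529 = \frac{43236723}{220}$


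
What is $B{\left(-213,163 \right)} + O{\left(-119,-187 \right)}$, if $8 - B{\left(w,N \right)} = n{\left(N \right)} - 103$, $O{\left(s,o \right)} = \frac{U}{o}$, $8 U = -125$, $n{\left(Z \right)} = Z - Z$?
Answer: $\frac{166181}{1496} \approx 111.08$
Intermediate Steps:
$n{\left(Z \right)} = 0$
$U = - \frac{125}{8}$ ($U = \frac{1}{8} \left(-125\right) = - \frac{125}{8} \approx -15.625$)
$O{\left(s,o \right)} = - \frac{125}{8 o}$
$B{\left(w,N \right)} = 111$ ($B{\left(w,N \right)} = 8 - \left(0 - 103\right) = 8 - -103 = 8 + 103 = 111$)
$B{\left(-213,163 \right)} + O{\left(-119,-187 \right)} = 111 - \frac{125}{8 \left(-187\right)} = 111 - - \frac{125}{1496} = 111 + \frac{125}{1496} = \frac{166181}{1496}$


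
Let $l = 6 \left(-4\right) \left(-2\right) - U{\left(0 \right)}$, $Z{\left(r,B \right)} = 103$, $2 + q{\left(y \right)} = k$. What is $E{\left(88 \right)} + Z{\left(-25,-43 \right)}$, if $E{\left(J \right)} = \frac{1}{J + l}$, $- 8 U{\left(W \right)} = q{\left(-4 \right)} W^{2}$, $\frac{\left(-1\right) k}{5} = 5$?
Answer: $\frac{14009}{136} \approx 103.01$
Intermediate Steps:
$k = -25$ ($k = \left(-5\right) 5 = -25$)
$q{\left(y \right)} = -27$ ($q{\left(y \right)} = -2 - 25 = -27$)
$U{\left(W \right)} = \frac{27 W^{2}}{8}$ ($U{\left(W \right)} = - \frac{\left(-27\right) W^{2}}{8} = \frac{27 W^{2}}{8}$)
$l = 48$ ($l = 6 \left(-4\right) \left(-2\right) - \frac{27 \cdot 0^{2}}{8} = \left(-24\right) \left(-2\right) - \frac{27}{8} \cdot 0 = 48 - 0 = 48 + 0 = 48$)
$E{\left(J \right)} = \frac{1}{48 + J}$ ($E{\left(J \right)} = \frac{1}{J + 48} = \frac{1}{48 + J}$)
$E{\left(88 \right)} + Z{\left(-25,-43 \right)} = \frac{1}{48 + 88} + 103 = \frac{1}{136} + 103 = \frac{14009}{136}$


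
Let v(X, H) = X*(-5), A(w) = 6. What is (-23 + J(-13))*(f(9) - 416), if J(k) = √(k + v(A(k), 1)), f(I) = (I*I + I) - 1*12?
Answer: 7774 - 338*I*√43 ≈ 7774.0 - 2216.4*I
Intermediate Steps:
v(X, H) = -5*X
f(I) = -12 + I + I² (f(I) = (I² + I) - 12 = (I + I²) - 12 = -12 + I + I²)
J(k) = √(-30 + k) (J(k) = √(k - 5*6) = √(k - 30) = √(-30 + k))
(-23 + J(-13))*(f(9) - 416) = (-23 + √(-30 - 13))*((-12 + 9 + 9²) - 416) = (-23 + √(-43))*((-12 + 9 + 81) - 416) = (-23 + I*√43)*(78 - 416) = (-23 + I*√43)*(-338) = 7774 - 338*I*√43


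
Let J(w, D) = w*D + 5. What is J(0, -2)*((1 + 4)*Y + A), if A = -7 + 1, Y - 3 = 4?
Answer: 145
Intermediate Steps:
Y = 7 (Y = 3 + 4 = 7)
J(w, D) = 5 + D*w (J(w, D) = D*w + 5 = 5 + D*w)
A = -6
J(0, -2)*((1 + 4)*Y + A) = (5 - 2*0)*((1 + 4)*7 - 6) = (5 + 0)*(5*7 - 6) = 5*(35 - 6) = 5*29 = 145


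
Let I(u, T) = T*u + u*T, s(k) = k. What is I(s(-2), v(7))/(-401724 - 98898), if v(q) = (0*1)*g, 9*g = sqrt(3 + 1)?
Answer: 0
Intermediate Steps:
g = 2/9 (g = sqrt(3 + 1)/9 = sqrt(4)/9 = (1/9)*2 = 2/9 ≈ 0.22222)
v(q) = 0 (v(q) = (0*1)*(2/9) = 0*(2/9) = 0)
I(u, T) = 2*T*u (I(u, T) = T*u + T*u = 2*T*u)
I(s(-2), v(7))/(-401724 - 98898) = (2*0*(-2))/(-401724 - 98898) = 0/(-500622) = 0*(-1/500622) = 0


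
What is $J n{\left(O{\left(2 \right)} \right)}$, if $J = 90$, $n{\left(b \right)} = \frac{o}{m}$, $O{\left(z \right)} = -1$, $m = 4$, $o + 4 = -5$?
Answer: $- \frac{405}{2} \approx -202.5$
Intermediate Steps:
$o = -9$ ($o = -4 - 5 = -9$)
$n{\left(b \right)} = - \frac{9}{4}$
$J n{\left(O{\left(2 \right)} \right)} = 90 \left(- \frac{9}{4}\right) = - \frac{405}{2}$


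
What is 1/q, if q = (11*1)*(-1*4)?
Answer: -1/44 ≈ -0.022727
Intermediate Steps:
q = -44 (q = 11*(-4) = -44)
1/q = 1/(-44) = -1/44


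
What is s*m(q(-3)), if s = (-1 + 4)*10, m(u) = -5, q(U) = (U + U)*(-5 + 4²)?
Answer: -150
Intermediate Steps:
q(U) = 22*U (q(U) = (2*U)*(-5 + 16) = (2*U)*11 = 22*U)
s = 30 (s = 3*10 = 30)
s*m(q(-3)) = 30*(-5) = -150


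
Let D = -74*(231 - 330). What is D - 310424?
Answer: -303098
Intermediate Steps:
D = 7326 (D = -74*(-99) = 7326)
D - 310424 = 7326 - 310424 = -303098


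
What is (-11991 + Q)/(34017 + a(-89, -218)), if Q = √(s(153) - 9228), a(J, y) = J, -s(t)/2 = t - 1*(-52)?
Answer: -11991/33928 + I*√9638/33928 ≈ -0.35343 + 0.0028936*I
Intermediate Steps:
s(t) = -104 - 2*t (s(t) = -2*(t - 1*(-52)) = -2*(t + 52) = -2*(52 + t) = -104 - 2*t)
Q = I*√9638 (Q = √((-104 - 2*153) - 9228) = √((-104 - 306) - 9228) = √(-410 - 9228) = √(-9638) = I*√9638 ≈ 98.173*I)
(-11991 + Q)/(34017 + a(-89, -218)) = (-11991 + I*√9638)/(34017 - 89) = (-11991 + I*√9638)/33928 = (-11991 + I*√9638)*(1/33928) = -11991/33928 + I*√9638/33928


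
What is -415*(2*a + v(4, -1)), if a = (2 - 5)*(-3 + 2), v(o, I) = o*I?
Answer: -830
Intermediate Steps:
v(o, I) = I*o
a = 3 (a = -3*(-1) = 3)
-415*(2*a + v(4, -1)) = -415*(2*3 - 1*4) = -415*(6 - 4) = -415*2 = -830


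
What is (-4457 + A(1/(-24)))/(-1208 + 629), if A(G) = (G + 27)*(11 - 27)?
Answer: 14665/1737 ≈ 8.4427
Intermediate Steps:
A(G) = -432 - 16*G (A(G) = (27 + G)*(-16) = -432 - 16*G)
(-4457 + A(1/(-24)))/(-1208 + 629) = (-4457 + (-432 - 16/(-24)))/(-1208 + 629) = (-4457 + (-432 - 16*(-1/24)))/(-579) = (-4457 + (-432 + ⅔))*(-1/579) = (-4457 - 1294/3)*(-1/579) = -14665/3*(-1/579) = 14665/1737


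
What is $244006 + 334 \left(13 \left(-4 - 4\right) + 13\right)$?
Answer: $213612$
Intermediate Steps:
$244006 + 334 \left(13 \left(-4 - 4\right) + 13\right) = 244006 + 334 \left(13 \left(-8\right) + 13\right) = 244006 + 334 \left(-104 + 13\right) = 244006 + 334 \left(-91\right) = 244006 - 30394 = 213612$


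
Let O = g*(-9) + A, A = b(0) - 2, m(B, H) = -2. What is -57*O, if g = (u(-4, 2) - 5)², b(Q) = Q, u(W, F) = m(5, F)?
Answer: 25251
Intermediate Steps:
u(W, F) = -2
g = 49 (g = (-2 - 5)² = (-7)² = 49)
A = -2 (A = 0 - 2 = -2)
O = -443 (O = 49*(-9) - 2 = -441 - 2 = -443)
-57*O = -57*(-443) = 25251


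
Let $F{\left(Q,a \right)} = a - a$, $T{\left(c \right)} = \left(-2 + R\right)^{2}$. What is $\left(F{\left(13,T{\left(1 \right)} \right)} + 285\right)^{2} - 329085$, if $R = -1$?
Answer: $-247860$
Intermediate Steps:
$T{\left(c \right)} = 9$ ($T{\left(c \right)} = \left(-2 - 1\right)^{2} = \left(-3\right)^{2} = 9$)
$F{\left(Q,a \right)} = 0$
$\left(F{\left(13,T{\left(1 \right)} \right)} + 285\right)^{2} - 329085 = \left(0 + 285\right)^{2} - 329085 = 285^{2} - 329085 = 81225 - 329085 = -247860$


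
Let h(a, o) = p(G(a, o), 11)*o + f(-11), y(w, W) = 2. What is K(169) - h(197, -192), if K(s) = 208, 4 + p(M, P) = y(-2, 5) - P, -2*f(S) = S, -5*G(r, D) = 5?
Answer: -4587/2 ≈ -2293.5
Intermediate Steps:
G(r, D) = -1 (G(r, D) = -⅕*5 = -1)
f(S) = -S/2
p(M, P) = -2 - P (p(M, P) = -4 + (2 - P) = -2 - P)
h(a, o) = 11/2 - 13*o (h(a, o) = (-2 - 1*11)*o - ½*(-11) = (-2 - 11)*o + 11/2 = -13*o + 11/2 = 11/2 - 13*o)
K(169) - h(197, -192) = 208 - (11/2 - 13*(-192)) = 208 - (11/2 + 2496) = 208 - 1*5003/2 = 208 - 5003/2 = -4587/2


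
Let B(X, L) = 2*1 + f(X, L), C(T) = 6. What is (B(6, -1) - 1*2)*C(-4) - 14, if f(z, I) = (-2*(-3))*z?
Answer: 202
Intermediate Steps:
f(z, I) = 6*z
B(X, L) = 2 + 6*X (B(X, L) = 2*1 + 6*X = 2 + 6*X)
(B(6, -1) - 1*2)*C(-4) - 14 = ((2 + 6*6) - 1*2)*6 - 14 = ((2 + 36) - 2)*6 - 14 = (38 - 2)*6 - 14 = 36*6 - 14 = 216 - 14 = 202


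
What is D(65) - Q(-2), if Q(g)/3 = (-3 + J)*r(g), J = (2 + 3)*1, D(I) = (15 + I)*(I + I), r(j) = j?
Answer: 10412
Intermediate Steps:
D(I) = 2*I*(15 + I) (D(I) = (15 + I)*(2*I) = 2*I*(15 + I))
J = 5 (J = 5*1 = 5)
Q(g) = 6*g (Q(g) = 3*((-3 + 5)*g) = 3*(2*g) = 6*g)
D(65) - Q(-2) = 2*65*(15 + 65) - 6*(-2) = 2*65*80 - 1*(-12) = 10400 + 12 = 10412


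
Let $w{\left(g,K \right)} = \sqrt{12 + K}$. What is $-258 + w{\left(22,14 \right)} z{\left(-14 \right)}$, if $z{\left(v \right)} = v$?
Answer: $-258 - 14 \sqrt{26} \approx -329.39$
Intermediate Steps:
$-258 + w{\left(22,14 \right)} z{\left(-14 \right)} = -258 + \sqrt{12 + 14} \left(-14\right) = -258 + \sqrt{26} \left(-14\right) = -258 - 14 \sqrt{26}$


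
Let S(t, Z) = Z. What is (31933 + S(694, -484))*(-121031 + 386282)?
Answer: 8341878699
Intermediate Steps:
(31933 + S(694, -484))*(-121031 + 386282) = (31933 - 484)*(-121031 + 386282) = 31449*265251 = 8341878699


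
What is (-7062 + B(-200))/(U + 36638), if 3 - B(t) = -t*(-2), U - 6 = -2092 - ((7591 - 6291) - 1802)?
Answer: -6659/35054 ≈ -0.18996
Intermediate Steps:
U = -1584 (U = 6 + (-2092 - ((7591 - 6291) - 1802)) = 6 + (-2092 - (1300 - 1802)) = 6 + (-2092 - 1*(-502)) = 6 + (-2092 + 502) = 6 - 1590 = -1584)
B(t) = 3 - 2*t (B(t) = 3 - (-t)*(-2) = 3 - 2*t)
(-7062 + B(-200))/(U + 36638) = (-7062 + (3 - 2*(-200)))/(-1584 + 36638) = (-7062 + (3 + 400))/35054 = (-7062 + 403)*(1/35054) = -6659*1/35054 = -6659/35054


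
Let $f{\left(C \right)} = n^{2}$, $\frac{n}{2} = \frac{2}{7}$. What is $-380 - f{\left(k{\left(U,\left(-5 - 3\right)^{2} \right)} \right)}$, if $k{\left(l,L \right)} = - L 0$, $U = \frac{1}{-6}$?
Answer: $- \frac{18636}{49} \approx -380.33$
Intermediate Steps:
$U = - \frac{1}{6} \approx -0.16667$
$n = \frac{4}{7}$ ($n = 2 \cdot \frac{2}{7} = \frac{4}{7} \approx 0.57143$)
$k{\left(l,L \right)} = 0$
$f{\left(C \right)} = \frac{16}{49}$ ($f{\left(C \right)} = \left(\frac{4}{7}\right)^{2} = \frac{16}{49}$)
$-380 - f{\left(k{\left(U,\left(-5 - 3\right)^{2} \right)} \right)} = -380 - \frac{16}{49} = - \frac{18636}{49}$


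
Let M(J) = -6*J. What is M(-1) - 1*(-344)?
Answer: 350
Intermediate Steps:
M(-1) - 1*(-344) = -6*(-1) - 1*(-344) = 6 + 344 = 350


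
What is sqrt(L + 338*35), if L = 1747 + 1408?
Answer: 9*sqrt(185) ≈ 122.41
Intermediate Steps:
L = 3155
sqrt(L + 338*35) = sqrt(3155 + 338*35) = sqrt(3155 + 11830) = sqrt(14985) = 9*sqrt(185)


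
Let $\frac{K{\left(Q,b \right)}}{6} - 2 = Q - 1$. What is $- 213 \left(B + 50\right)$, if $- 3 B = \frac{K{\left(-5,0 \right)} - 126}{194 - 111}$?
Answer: $- \frac{894600}{83} \approx -10778.0$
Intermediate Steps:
$K{\left(Q,b \right)} = 6 + 6 Q$ ($K{\left(Q,b \right)} = 12 + 6 \left(Q - 1\right) = 12 + 6 \left(-1 + Q\right) = 12 + \left(-6 + 6 Q\right) = 6 + 6 Q$)
$B = \frac{50}{83}$ ($B = - \frac{\left(\left(6 + 6 \left(-5\right)\right) - 126\right) \frac{1}{194 - 111}}{3} = - \frac{\left(\left(6 - 30\right) - 126\right) \frac{1}{83}}{3} = - \frac{\left(-24 - 126\right) \frac{1}{83}}{3} = - \frac{\left(-150\right) \frac{1}{83}}{3} = \left(- \frac{1}{3}\right) \left(- \frac{150}{83}\right) = \frac{50}{83} \approx 0.60241$)
$- 213 \left(B + 50\right) = - 213 \left(\frac{50}{83} + 50\right) = \left(-213\right) \frac{4200}{83} = - \frac{894600}{83}$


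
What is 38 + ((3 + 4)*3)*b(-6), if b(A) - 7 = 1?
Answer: 206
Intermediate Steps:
b(A) = 8 (b(A) = 7 + 1 = 8)
38 + ((3 + 4)*3)*b(-6) = 38 + ((3 + 4)*3)*8 = 38 + (7*3)*8 = 38 + 21*8 = 38 + 168 = 206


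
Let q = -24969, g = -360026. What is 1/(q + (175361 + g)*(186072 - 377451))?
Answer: 1/35340978066 ≈ 2.8296e-11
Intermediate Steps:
1/(q + (175361 + g)*(186072 - 377451)) = 1/(-24969 + (175361 - 360026)*(186072 - 377451)) = 1/(-24969 - 184665*(-191379)) = 1/(-24969 + 35341003035) = 1/35340978066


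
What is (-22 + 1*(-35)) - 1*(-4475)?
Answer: 4418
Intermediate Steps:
(-22 + 1*(-35)) - 1*(-4475) = (-22 - 35) + 4475 = -57 + 4475 = 4418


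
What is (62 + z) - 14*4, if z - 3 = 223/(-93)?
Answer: 614/93 ≈ 6.6021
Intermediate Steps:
z = 56/93 (z = 3 + 223/(-93) = 3 + 223*(-1/93) = 3 - 223/93 = 56/93 ≈ 0.60215)
(62 + z) - 14*4 = (62 + 56/93) - 14*4 = 5822/93 - 56 = 614/93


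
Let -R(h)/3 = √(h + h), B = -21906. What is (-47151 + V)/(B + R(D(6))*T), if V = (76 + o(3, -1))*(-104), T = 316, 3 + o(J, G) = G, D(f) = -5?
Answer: 66495663/27158882 - 1438827*I*√10/13579441 ≈ 2.4484 - 0.33506*I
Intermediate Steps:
o(J, G) = -3 + G
V = -7488 (V = (76 + (-3 - 1))*(-104) = (76 - 4)*(-104) = 72*(-104) = -7488)
R(h) = -3*√2*√h (R(h) = -3*√(h + h) = -3*√2*√h)
(-47151 + V)/(B + R(D(6))*T) = (-47151 - 7488)/(-21906 - 3*√2*√(-5)*316) = -54639/(-21906 - 3*√2*I*√5*316) = -54639/(-21906 - 3*I*√10*316) = -54639/(-21906 - 948*I*√10)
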